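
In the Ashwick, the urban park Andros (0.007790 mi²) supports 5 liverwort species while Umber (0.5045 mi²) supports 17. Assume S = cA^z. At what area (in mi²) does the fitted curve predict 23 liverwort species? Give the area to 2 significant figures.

1.4 mi²

z = ln(17/5) / ln(0.5045/0.00779) = 1.2238 / 4.1707 = 0.2934
c = 5 / 0.00779^0.2934 = 5 / 0.2406 = 20.78
A = (23/20.78)^(1/0.2934) ⇒ ln A = ln(1.107)/0.2934 = 0.3460
A = e^0.3460 ≈ 1.413 mi²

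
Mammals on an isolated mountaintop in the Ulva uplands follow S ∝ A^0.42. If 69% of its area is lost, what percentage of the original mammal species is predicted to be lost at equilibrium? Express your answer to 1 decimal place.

S_new/S_old = (A_new/A_old)^z = 0.31^0.42
= exp(0.42 × ln 0.31) = exp(0.42 × -1.1712) = exp(-0.4919) ≈ 0.6115
Fraction lost = 1 − 0.6115 = 0.3885

38.9%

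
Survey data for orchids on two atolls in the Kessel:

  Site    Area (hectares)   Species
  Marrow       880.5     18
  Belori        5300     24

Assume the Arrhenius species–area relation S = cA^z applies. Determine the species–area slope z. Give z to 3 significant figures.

Taking logs: ln S = ln c + z ln A, so z = (ln S₂ − ln S₁)/(ln A₂ − ln A₁).
z = ln(24/18) / ln(5300/880.5) = ln(1.333) / ln(6.019) = 0.2877 / 1.7950 = 0.1603

0.160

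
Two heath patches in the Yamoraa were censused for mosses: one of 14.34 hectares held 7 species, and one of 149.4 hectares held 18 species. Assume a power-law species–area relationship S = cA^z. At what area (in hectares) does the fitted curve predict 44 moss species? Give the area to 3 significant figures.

1370 hectares

z = ln(18/7) / ln(149.4/14.34) = 0.9445 / 2.3436 = 0.4030
c = 7 / 14.34^0.4030 = 7 / 2.925 = 2.393
A = (44/2.393)^(1/0.4030) ⇒ ln A = ln(18.38)/0.4030 = 7.2245
A = e^7.2245 ≈ 1373 hectares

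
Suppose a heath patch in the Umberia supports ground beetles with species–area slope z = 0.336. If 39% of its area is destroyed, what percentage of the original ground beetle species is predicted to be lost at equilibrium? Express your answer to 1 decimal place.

15.3%

S_new/S_old = (A_new/A_old)^z = 0.61^0.336
= exp(0.336 × ln 0.61) = exp(0.336 × -0.4943) = exp(-0.1661) ≈ 0.847
Fraction lost = 1 − 0.847 = 0.153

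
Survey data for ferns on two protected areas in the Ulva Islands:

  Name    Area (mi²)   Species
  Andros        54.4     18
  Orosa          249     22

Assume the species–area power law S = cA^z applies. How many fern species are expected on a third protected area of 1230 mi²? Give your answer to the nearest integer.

z = ln(22/18) / ln(249/54.4) = 0.2007 / 1.5211 = 0.1319
c = 18 / 54.4^0.1319 = 18 / 1.694 = 10.62
S₃ = 10.62 × 1230^0.1319 = 10.62 × 2.556 ≈ 27.16

27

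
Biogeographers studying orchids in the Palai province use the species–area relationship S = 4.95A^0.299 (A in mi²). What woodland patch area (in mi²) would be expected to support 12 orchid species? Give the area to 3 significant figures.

12 = 4.95 × A^0.299  ⇒  A^0.299 = 12/4.95 = 2.424
ln A = ln(2.424) / 0.299 = 0.8855 / 0.299 = 2.9616
A = e^2.9616 ≈ 19.33 mi²

19.3 mi²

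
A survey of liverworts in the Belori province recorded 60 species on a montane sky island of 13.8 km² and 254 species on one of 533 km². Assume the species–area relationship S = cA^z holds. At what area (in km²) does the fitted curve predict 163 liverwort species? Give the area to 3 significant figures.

z = ln(254/60) / ln(533/13.8) = 1.4430 / 3.6539 = 0.3949
c = 60 / 13.8^0.3949 = 60 / 2.819 = 21.28
A = (163/21.28)^(1/0.3949) ⇒ ln A = ln(7.66)/0.3949 = 5.1553
A = e^5.1553 ≈ 173.3 km²

173 km²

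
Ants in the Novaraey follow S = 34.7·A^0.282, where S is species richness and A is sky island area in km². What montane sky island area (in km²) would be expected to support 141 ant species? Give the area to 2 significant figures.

140 km²

141 = 34.7 × A^0.282  ⇒  A^0.282 = 141/34.7 = 4.063
ln A = ln(4.063) / 0.282 = 1.4020 / 0.282 = 4.9717
A = e^4.9717 ≈ 144.3 km²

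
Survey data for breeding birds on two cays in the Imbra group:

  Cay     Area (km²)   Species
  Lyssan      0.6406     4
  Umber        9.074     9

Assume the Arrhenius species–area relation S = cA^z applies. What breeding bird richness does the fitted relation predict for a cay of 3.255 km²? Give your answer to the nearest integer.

7

z = ln(9/4) / ln(9.074/0.6406) = 0.8109 / 2.6508 = 0.3059
c = 4 / 0.6406^0.3059 = 4 / 0.8726 = 4.584
S₃ = 4.584 × 3.255^0.3059 = 4.584 × 1.435 ≈ 6.577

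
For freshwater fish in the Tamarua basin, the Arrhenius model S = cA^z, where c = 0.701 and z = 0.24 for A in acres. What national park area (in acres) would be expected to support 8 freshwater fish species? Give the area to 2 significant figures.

8 = 0.701 × A^0.24  ⇒  A^0.24 = 8/0.701 = 11.41
ln A = ln(11.41) / 0.24 = 2.4347 / 0.24 = 10.1445
A = e^10.1445 ≈ 25452 acres

25000 acres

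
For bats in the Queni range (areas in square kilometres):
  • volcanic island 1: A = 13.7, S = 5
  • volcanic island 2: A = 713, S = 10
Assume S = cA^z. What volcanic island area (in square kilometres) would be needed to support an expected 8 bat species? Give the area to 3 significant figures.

200 square kilometres

z = ln(10/5) / ln(713/13.7) = 0.6931 / 3.9521 = 0.1754
c = 5 / 13.7^0.1754 = 5 / 1.583 = 3.159
A = (8/3.159)^(1/0.1754) ⇒ ln A = ln(2.532)/0.1754 = 5.2972
A = e^5.2972 ≈ 199.8 square kilometres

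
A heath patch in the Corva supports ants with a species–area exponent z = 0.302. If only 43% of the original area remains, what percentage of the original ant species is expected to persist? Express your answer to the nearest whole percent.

S_new/S_old = (A_new/A_old)^z = 0.43^0.302
= exp(0.302 × ln 0.43) = exp(0.302 × -0.8440) = exp(-0.2549) ≈ 0.775

78%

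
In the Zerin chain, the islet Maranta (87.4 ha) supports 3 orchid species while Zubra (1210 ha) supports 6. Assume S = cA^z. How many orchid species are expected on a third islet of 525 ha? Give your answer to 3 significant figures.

4.81

z = ln(6/3) / ln(1210/87.4) = 0.6931 / 2.6279 = 0.2638
c = 3 / 87.4^0.2638 = 3 / 3.252 = 0.9226
S₃ = 0.9226 × 525^0.2638 = 0.9226 × 5.218 ≈ 4.814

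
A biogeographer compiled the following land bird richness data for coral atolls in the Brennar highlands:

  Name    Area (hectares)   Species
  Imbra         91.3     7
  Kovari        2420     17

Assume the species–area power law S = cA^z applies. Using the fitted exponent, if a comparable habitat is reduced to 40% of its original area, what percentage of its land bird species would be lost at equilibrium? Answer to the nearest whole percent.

22%

z = ln(17/7) / ln(2420/91.3) = 0.8873 / 3.2774 = 0.2707
S_new/S_old = (A_new/A_old)^z = 0.4^0.2707 = exp(0.2707 × -0.9163) = 0.7803
Fraction lost = 1 − 0.7803 = 0.2197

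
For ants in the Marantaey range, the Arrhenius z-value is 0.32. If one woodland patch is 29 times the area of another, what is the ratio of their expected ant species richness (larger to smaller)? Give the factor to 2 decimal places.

S₂/S₁ = (A₂/A₁)^z = 29^0.32
ln(S₂/S₁) = 0.32 × ln 29 = 0.32 × 3.3673 = 1.0775
S₂/S₁ = e^1.0775 ≈ 2.937

2.94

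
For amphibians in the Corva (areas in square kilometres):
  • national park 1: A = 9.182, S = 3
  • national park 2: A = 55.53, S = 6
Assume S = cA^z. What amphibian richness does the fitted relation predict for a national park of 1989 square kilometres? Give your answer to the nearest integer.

24

z = ln(6/3) / ln(55.53/9.182) = 0.6931 / 1.7997 = 0.3852
c = 3 / 9.182^0.3852 = 3 / 2.349 = 1.277
S₃ = 1.277 × 1989^0.3852 = 1.277 × 18.64 ≈ 23.81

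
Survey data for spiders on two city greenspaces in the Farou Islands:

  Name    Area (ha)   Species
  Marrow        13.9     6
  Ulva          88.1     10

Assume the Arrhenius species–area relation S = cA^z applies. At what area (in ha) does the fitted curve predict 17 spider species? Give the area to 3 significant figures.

600 ha

z = ln(10/6) / ln(88.1/13.9) = 0.5108 / 1.8466 = 0.2766
c = 6 / 13.9^0.2766 = 6 / 2.071 = 2.897
A = (17/2.897)^(1/0.2766) ⇒ ln A = ln(5.868)/0.2766 = 6.3966
A = e^6.3966 ≈ 599.8 ha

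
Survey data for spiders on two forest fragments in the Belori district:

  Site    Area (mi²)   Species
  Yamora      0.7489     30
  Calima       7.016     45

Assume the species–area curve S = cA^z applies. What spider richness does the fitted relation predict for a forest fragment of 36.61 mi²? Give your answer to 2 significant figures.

61

z = ln(45/30) / ln(7.016/0.7489) = 0.4055 / 2.2373 = 0.1812
c = 30 / 0.7489^0.1812 = 30 / 0.9489 = 31.61
S₃ = 31.61 × 36.61^0.1812 = 31.61 × 1.92 ≈ 60.71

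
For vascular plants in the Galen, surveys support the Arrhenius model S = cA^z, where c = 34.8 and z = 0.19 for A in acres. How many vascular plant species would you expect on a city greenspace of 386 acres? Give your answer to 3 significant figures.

S = 34.8 × 386^0.19
ln S = ln 34.8 + 0.19 × ln 386 = 3.5496 + 0.19 × 5.9558 = 4.6812
S = e^4.6812 ≈ 107.9

108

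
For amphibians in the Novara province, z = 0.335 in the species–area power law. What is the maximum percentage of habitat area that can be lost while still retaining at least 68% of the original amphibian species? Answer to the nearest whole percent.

Need (A_new/A_old)^0.335 = 0.68, so A_new/A_old = 0.68^(1/0.335) = 0.68^2.985
ln(A_new/A_old) = ln 0.68 / 0.335 = -0.3857 / 0.335 = -1.1512
A_new/A_old = e^-1.1512 ≈ 0.3162
Fraction that can be lost = 1 − 0.3162 = 0.6838

68%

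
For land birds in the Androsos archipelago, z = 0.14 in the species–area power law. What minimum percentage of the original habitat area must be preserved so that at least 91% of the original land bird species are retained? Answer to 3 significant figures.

51.0%

Need (A_new/A_old)^0.14 = 0.91, so A_new/A_old = 0.91^(1/0.14) = 0.91^7.143
ln(A_new/A_old) = ln 0.91 / 0.14 = -0.0943 / 0.14 = -0.6736
A_new/A_old = e^-0.6736 ≈ 0.5098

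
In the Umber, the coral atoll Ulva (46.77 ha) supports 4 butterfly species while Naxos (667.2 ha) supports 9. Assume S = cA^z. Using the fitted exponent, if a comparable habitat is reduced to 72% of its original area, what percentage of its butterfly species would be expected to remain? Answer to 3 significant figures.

90.5%

z = ln(9/4) / ln(667.2/46.77) = 0.8109 / 2.6578 = 0.3051
S_new/S_old = (A_new/A_old)^z = 0.72^0.3051 = exp(0.3051 × -0.3285) = 0.9046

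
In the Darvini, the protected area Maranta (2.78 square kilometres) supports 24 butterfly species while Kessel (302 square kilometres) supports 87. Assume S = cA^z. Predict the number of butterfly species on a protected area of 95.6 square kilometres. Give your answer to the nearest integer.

63

z = ln(87/24) / ln(302/2.78) = 1.2879 / 4.6880 = 0.2747
c = 24 / 2.78^0.2747 = 24 / 1.324 = 18.12
S₃ = 18.12 × 95.6^0.2747 = 18.12 × 3.5 ≈ 63.43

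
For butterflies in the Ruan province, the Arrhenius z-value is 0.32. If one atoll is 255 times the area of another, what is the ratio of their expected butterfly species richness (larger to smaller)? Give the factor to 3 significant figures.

5.89

S₂/S₁ = (A₂/A₁)^z = 255^0.32
ln(S₂/S₁) = 0.32 × ln 255 = 0.32 × 5.5413 = 1.7732
S₂/S₁ = e^1.7732 ≈ 5.89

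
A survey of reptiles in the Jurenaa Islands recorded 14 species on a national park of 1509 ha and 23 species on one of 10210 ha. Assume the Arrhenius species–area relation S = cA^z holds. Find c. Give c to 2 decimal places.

2.09

z = ln(S₂/S₁) / ln(A₂/A₁) = ln(23/14) / ln(10210/1509) = 0.4964 / 1.9119 = 0.2597
c = S₁ / A₁^z = 14 / 1509^0.2597 = 14 / 6.689 = 2.093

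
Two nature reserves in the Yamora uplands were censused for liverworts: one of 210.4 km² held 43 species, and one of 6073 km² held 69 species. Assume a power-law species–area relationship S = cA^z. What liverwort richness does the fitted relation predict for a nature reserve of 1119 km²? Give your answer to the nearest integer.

54

z = ln(69/43) / ln(6073/210.4) = 0.4729 / 3.3626 = 0.1406
c = 43 / 210.4^0.1406 = 43 / 2.122 = 20.27
S₃ = 20.27 × 1119^0.1406 = 20.27 × 2.684 ≈ 54.39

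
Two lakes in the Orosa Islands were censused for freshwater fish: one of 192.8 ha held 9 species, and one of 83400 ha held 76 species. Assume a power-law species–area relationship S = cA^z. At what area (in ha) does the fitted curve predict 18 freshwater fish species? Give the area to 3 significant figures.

z = ln(76/9) / ln(83400/192.8) = 2.1335 / 6.0698 = 0.3515
c = 9 / 192.8^0.3515 = 9 / 6.356 = 1.416
A = (18/1.416)^(1/0.3515) ⇒ ln A = ln(12.71)/0.3515 = 7.2336
A = e^7.2336 ≈ 1385 ha

1390 ha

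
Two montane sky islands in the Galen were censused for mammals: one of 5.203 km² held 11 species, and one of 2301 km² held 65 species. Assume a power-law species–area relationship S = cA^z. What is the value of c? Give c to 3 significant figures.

6.80

z = ln(S₂/S₁) / ln(A₂/A₁) = ln(65/11) / ln(2301/5.203) = 1.7765 / 6.0919 = 0.2916
c = S₁ / A₁^z = 11 / 5.203^0.2916 = 11 / 1.618 = 6.8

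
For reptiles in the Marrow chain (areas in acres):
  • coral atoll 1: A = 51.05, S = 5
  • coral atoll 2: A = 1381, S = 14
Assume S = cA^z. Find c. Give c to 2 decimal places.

z = ln(S₂/S₁) / ln(A₂/A₁) = ln(14/5) / ln(1381/51.05) = 1.0296 / 3.2978 = 0.3122
c = S₁ / A₁^z = 5 / 51.05^0.3122 = 5 / 3.414 = 1.465

1.46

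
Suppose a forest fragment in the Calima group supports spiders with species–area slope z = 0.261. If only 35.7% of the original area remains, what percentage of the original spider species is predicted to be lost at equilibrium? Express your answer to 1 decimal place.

23.6%

S_new/S_old = (A_new/A_old)^z = 0.357^0.261
= exp(0.261 × ln 0.357) = exp(0.261 × -1.0300) = exp(-0.2688) ≈ 0.7643
Fraction lost = 1 − 0.7643 = 0.2357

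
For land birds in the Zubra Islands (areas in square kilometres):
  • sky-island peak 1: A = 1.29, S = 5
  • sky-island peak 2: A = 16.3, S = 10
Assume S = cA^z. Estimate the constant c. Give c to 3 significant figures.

4.66

z = ln(S₂/S₁) / ln(A₂/A₁) = ln(10/5) / ln(16.3/1.29) = 0.6931 / 2.5365 = 0.2733
c = S₁ / A₁^z = 5 / 1.29^0.2733 = 5 / 1.072 = 4.664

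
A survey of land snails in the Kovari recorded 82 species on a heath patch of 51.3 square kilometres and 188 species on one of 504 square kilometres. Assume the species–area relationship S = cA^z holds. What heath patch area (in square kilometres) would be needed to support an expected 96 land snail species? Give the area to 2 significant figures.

79 square kilometres

z = ln(188/82) / ln(504/51.3) = 0.8297 / 2.2849 = 0.3631
c = 82 / 51.3^0.3631 = 82 / 4.178 = 19.63
A = (96/19.63)^(1/0.3631) ⇒ ln A = ln(4.892)/0.3631 = 4.3718
A = e^4.3718 ≈ 79.18 square kilometres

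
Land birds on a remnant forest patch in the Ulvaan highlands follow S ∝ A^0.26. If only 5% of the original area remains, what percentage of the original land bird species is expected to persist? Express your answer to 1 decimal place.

45.9%

S_new/S_old = (A_new/A_old)^z = 0.05^0.26
= exp(0.26 × ln 0.05) = exp(0.26 × -2.9957) = exp(-0.7789) ≈ 0.4589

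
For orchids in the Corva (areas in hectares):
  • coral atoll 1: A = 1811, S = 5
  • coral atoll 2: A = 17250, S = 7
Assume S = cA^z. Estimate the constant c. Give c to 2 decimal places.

z = ln(S₂/S₁) / ln(A₂/A₁) = ln(7/5) / ln(17250/1811) = 0.3365 / 2.2539 = 0.1493
c = S₁ / A₁^z = 5 / 1811^0.1493 = 5 / 3.064 = 1.632

1.63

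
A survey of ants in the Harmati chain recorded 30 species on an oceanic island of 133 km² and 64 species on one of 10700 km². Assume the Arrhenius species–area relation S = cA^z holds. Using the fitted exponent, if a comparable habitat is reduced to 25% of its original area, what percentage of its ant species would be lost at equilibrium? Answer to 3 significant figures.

z = ln(64/30) / ln(10700/133) = 0.7577 / 4.3876 = 0.1727
S_new/S_old = (A_new/A_old)^z = 0.25^0.1727 = exp(0.1727 × -1.3863) = 0.7871
Fraction lost = 1 − 0.7871 = 0.2129

21.3%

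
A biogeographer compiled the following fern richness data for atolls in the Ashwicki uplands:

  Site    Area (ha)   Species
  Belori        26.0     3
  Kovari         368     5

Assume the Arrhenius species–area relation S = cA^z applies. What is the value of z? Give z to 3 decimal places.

0.193

Taking logs: ln S = ln c + z ln A, so z = (ln S₂ − ln S₁)/(ln A₂ − ln A₁).
z = ln(5/3) / ln(368/26) = ln(1.667) / ln(14.15) = 0.5108 / 2.6500 = 0.1928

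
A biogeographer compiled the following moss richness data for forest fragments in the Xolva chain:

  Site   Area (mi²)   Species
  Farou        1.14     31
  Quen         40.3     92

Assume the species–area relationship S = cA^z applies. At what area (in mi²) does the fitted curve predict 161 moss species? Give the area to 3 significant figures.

z = ln(92/31) / ln(40.3/1.14) = 1.0878 / 3.5653 = 0.3051
c = 31 / 1.14^0.3051 = 31 / 1.041 = 29.79
A = (161/29.79)^(1/0.3051) ⇒ ln A = ln(5.405)/0.3051 = 5.5305
A = e^5.5305 ≈ 252.3 mi²

252 mi²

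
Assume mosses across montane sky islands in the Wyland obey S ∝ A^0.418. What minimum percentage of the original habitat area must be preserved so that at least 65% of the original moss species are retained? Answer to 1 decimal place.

35.7%

Need (A_new/A_old)^0.418 = 0.65, so A_new/A_old = 0.65^(1/0.418) = 0.65^2.392
ln(A_new/A_old) = ln 0.65 / 0.418 = -0.4308 / 0.418 = -1.0306
A_new/A_old = e^-1.0306 ≈ 0.3568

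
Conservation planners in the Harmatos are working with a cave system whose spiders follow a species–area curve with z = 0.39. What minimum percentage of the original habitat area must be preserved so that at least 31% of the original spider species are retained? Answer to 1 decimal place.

Need (A_new/A_old)^0.39 = 0.31, so A_new/A_old = 0.31^(1/0.39) = 0.31^2.564
ln(A_new/A_old) = ln 0.31 / 0.39 = -1.1712 / 0.39 = -3.0030
A_new/A_old = e^-3.0030 ≈ 0.04964

5.0%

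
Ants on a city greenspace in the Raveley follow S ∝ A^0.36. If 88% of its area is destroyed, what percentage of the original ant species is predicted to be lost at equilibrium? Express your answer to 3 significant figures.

S_new/S_old = (A_new/A_old)^z = 0.12^0.36
= exp(0.36 × ln 0.12) = exp(0.36 × -2.1203) = exp(-0.7633) ≈ 0.4661
Fraction lost = 1 − 0.4661 = 0.5339

53.4%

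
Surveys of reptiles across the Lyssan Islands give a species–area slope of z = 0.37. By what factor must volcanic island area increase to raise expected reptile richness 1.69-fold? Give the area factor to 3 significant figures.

(A₂/A₁)^0.37 = 1.69, so A₂/A₁ = 1.69^(1/0.37) = 1.69^2.703
ln(A₂/A₁) = ln 1.69 / 0.37 = 0.5247 / 0.37 = 1.4182
A₂/A₁ = e^1.4182 ≈ 4.13

4.13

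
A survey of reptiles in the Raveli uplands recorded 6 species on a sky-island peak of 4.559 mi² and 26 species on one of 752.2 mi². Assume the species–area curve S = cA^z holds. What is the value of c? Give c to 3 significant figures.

3.88

z = ln(S₂/S₁) / ln(A₂/A₁) = ln(26/6) / ln(752.2/4.559) = 1.4663 / 5.1059 = 0.2872
c = S₁ / A₁^z = 6 / 4.559^0.2872 = 6 / 1.546 = 3.881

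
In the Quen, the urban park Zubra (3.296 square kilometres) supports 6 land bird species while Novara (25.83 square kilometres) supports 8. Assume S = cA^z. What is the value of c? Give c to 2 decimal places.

z = ln(S₂/S₁) / ln(A₂/A₁) = ln(8/6) / ln(25.83/3.296) = 0.2877 / 2.0588 = 0.1397
c = S₁ / A₁^z = 6 / 3.296^0.1397 = 6 / 1.181 = 5.079

5.08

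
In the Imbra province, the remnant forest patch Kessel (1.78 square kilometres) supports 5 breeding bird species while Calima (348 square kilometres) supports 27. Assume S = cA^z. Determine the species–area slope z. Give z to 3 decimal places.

Taking logs: ln S = ln c + z ln A, so z = (ln S₂ − ln S₁)/(ln A₂ − ln A₁).
z = ln(27/5) / ln(348/1.78) = ln(5.4) / ln(195.5) = 1.6864 / 5.2756 = 0.3197

0.320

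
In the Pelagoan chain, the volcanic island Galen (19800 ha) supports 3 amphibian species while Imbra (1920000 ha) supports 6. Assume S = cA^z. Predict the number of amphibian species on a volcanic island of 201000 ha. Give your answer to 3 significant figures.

4.26

z = ln(6/3) / ln(1920000/19800) = 0.6931 / 4.5744 = 0.1515
c = 3 / 19800^0.1515 = 3 / 4.478 = 0.67
S₃ = 0.67 × 201000^0.1515 = 0.67 × 6.362 ≈ 4.262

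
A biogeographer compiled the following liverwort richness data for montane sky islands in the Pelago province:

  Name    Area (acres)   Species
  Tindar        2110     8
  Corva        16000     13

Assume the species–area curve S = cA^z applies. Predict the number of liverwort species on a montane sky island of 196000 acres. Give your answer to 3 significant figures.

23.7

z = ln(13/8) / ln(16000/2110) = 0.4855 / 2.0259 = 0.2397
c = 8 / 2110^0.2397 = 8 / 6.261 = 1.278
S₃ = 1.278 × 196000^0.2397 = 1.278 × 18.55 ≈ 23.7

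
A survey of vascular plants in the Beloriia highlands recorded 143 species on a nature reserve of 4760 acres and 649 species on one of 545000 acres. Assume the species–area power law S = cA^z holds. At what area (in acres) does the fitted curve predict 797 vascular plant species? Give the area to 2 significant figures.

z = ln(649/143) / ln(545000/4760) = 1.5126 / 4.7405 = 0.3191
c = 143 / 4760^0.3191 = 143 / 14.91 = 9.592
A = (797/9.592)^(1/0.3191) ⇒ ln A = ln(83.09)/0.3191 = 13.8523
A = e^13.8523 ≈ 1037522 acres

1000000 acres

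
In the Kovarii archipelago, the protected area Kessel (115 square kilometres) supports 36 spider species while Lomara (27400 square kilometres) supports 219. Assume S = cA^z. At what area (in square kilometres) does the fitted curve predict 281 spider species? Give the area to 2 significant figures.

58000 square kilometres

z = ln(219/36) / ln(27400/115) = 1.8056 / 5.4734 = 0.3299
c = 36 / 115^0.3299 = 36 / 4.784 = 7.525
A = (281/7.525)^(1/0.3299) ⇒ ln A = ln(37.34)/0.3299 = 10.9740
A = e^10.9740 ≈ 58336 square kilometres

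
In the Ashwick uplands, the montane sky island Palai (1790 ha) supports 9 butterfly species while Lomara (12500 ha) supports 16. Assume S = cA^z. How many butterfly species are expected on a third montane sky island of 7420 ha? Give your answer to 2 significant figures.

z = ln(16/9) / ln(12500/1790) = 0.5754 / 1.9435 = 0.2960
c = 9 / 1790^0.2960 = 9 / 9.183 = 0.9801
S₃ = 0.9801 × 7420^0.2960 = 0.9801 × 13.99 ≈ 13.71

14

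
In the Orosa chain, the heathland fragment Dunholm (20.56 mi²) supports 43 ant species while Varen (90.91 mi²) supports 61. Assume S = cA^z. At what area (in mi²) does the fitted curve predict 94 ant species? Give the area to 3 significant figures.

571 mi²

z = ln(61/43) / ln(90.91/20.56) = 0.3497 / 1.4865 = 0.2352
c = 43 / 20.56^0.2352 = 43 / 2.036 = 21.12
A = (94/21.12)^(1/0.2352) ⇒ ln A = ln(4.452)/0.2352 = 6.3482
A = e^6.3482 ≈ 571.4 mi²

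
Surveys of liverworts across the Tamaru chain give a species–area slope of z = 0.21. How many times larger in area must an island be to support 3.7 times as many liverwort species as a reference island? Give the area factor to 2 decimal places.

(A₂/A₁)^0.21 = 3.7, so A₂/A₁ = 3.7^(1/0.21) = 3.7^4.762
ln(A₂/A₁) = ln 3.7 / 0.21 = 1.3083 / 0.21 = 6.2302
A₂/A₁ = e^6.2302 ≈ 507.8

507.83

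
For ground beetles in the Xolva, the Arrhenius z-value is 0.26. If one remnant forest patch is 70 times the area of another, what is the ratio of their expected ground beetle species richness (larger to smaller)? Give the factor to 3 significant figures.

S₂/S₁ = (A₂/A₁)^z = 70^0.26
ln(S₂/S₁) = 0.26 × ln 70 = 0.26 × 4.2485 = 1.1046
S₂/S₁ = e^1.1046 ≈ 3.018

3.02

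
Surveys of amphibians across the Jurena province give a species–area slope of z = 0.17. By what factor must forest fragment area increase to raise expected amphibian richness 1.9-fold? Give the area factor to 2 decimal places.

43.62

(A₂/A₁)^0.17 = 1.9, so A₂/A₁ = 1.9^(1/0.17) = 1.9^5.882
ln(A₂/A₁) = ln 1.9 / 0.17 = 0.6419 / 0.17 = 3.7756
A₂/A₁ = e^3.7756 ≈ 43.62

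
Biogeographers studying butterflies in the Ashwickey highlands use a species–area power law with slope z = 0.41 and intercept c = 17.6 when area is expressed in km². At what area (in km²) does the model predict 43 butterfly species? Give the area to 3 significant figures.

8.84 km²

43 = 17.6 × A^0.41  ⇒  A^0.41 = 43/17.6 = 2.443
ln A = ln(2.443) / 0.41 = 0.8933 / 0.41 = 2.1788
A = e^2.1788 ≈ 8.836 km²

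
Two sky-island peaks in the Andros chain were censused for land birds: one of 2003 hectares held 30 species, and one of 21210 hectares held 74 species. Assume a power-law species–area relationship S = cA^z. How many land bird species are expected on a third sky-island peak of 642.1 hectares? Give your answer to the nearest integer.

z = ln(74/30) / ln(21210/2003) = 0.9029 / 2.3598 = 0.3826
c = 30 / 2003^0.3826 = 30 / 18.33 = 1.636
S₃ = 1.636 × 642.1^0.3826 = 1.636 × 11.86 ≈ 19.41

19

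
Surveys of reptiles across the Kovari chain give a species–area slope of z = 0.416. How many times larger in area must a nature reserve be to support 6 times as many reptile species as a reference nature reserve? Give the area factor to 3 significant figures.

(A₂/A₁)^0.416 = 6, so A₂/A₁ = 6^(1/0.416) = 6^2.404
ln(A₂/A₁) = ln 6 / 0.416 = 1.7918 / 0.416 = 4.3071
A₂/A₁ = e^4.3071 ≈ 74.23

74.2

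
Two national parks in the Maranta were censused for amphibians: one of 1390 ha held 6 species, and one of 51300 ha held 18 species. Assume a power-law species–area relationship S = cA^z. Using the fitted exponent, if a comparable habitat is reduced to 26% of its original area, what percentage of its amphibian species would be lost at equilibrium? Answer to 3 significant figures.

33.6%

z = ln(18/6) / ln(51300/1390) = 1.0986 / 3.6084 = 0.3045
S_new/S_old = (A_new/A_old)^z = 0.26^0.3045 = exp(0.3045 × -1.3471) = 0.6636
Fraction lost = 1 − 0.6636 = 0.3364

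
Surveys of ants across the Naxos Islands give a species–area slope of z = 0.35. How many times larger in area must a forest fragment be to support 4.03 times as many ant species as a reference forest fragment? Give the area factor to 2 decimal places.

(A₂/A₁)^0.35 = 4.03, so A₂/A₁ = 4.03^(1/0.35) = 4.03^2.857
ln(A₂/A₁) = ln 4.03 / 0.35 = 1.3938 / 0.35 = 3.9822
A₂/A₁ = e^3.9822 ≈ 53.63

53.63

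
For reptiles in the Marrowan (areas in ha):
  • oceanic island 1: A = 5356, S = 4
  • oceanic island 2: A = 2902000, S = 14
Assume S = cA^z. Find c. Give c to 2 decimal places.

z = ln(S₂/S₁) / ln(A₂/A₁) = ln(14/4) / ln(2902000/5356) = 1.2528 / 6.2949 = 0.1990
c = S₁ / A₁^z = 4 / 5356^0.1990 = 4 / 5.522 = 0.7244

0.72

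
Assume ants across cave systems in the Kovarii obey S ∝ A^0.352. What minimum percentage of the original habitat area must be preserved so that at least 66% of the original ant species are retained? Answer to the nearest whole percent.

31%

Need (A_new/A_old)^0.352 = 0.66, so A_new/A_old = 0.66^(1/0.352) = 0.66^2.841
ln(A_new/A_old) = ln 0.66 / 0.352 = -0.4155 / 0.352 = -1.1804
A_new/A_old = e^-1.1804 ≈ 0.3071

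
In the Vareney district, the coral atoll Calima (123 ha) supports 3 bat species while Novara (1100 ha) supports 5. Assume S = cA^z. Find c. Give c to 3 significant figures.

z = ln(S₂/S₁) / ln(A₂/A₁) = ln(5/3) / ln(1100/123) = 0.5108 / 2.1909 = 0.2332
c = S₁ / A₁^z = 3 / 123^0.2332 = 3 / 3.071 = 0.9769

0.977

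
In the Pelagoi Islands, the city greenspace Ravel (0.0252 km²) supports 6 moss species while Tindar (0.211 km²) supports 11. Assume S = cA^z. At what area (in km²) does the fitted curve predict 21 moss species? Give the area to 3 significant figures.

z = ln(11/6) / ln(0.211/0.0252) = 0.6061 / 2.1250 = 0.2852
c = 6 / 0.0252^0.2852 = 6 / 0.35 = 17.14
A = (21/17.14)^(1/0.2852) ⇒ ln A = ln(1.225)/0.2852 = 0.7111
A = e^0.7111 ≈ 2.036 km²

2.04 km²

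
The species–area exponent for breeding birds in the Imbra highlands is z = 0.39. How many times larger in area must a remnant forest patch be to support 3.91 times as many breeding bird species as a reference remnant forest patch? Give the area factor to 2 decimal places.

(A₂/A₁)^0.39 = 3.91, so A₂/A₁ = 3.91^(1/0.39) = 3.91^2.564
ln(A₂/A₁) = ln 3.91 / 0.39 = 1.3635 / 0.39 = 3.4962
A₂/A₁ = e^3.4962 ≈ 32.99

32.99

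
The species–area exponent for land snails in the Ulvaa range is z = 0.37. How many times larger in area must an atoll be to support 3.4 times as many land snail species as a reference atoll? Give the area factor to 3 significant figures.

27.3

(A₂/A₁)^0.37 = 3.4, so A₂/A₁ = 3.4^(1/0.37) = 3.4^2.703
ln(A₂/A₁) = ln 3.4 / 0.37 = 1.2238 / 0.37 = 3.3075
A₂/A₁ = e^3.3075 ≈ 27.32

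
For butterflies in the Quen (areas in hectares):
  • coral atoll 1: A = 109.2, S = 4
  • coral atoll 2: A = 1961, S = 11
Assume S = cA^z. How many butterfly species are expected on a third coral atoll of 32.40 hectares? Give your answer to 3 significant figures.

z = ln(11/4) / ln(1961/109.2) = 1.0116 / 2.8880 = 0.3503
c = 4 / 109.2^0.3503 = 4 / 5.175 = 0.7729
S₃ = 0.7729 × 32.4^0.3503 = 0.7729 × 3.381 ≈ 2.614

2.61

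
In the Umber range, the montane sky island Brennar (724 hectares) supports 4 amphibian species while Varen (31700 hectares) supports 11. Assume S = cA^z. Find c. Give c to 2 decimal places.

z = ln(S₂/S₁) / ln(A₂/A₁) = ln(11/4) / ln(31700/724) = 1.0116 / 3.7793 = 0.2677
c = S₁ / A₁^z = 4 / 724^0.2677 = 4 / 5.827 = 0.6864

0.69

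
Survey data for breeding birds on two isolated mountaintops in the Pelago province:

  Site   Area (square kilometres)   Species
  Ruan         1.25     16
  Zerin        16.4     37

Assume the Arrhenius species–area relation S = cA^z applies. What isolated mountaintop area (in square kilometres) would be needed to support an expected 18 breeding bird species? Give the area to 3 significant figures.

z = ln(37/16) / ln(16.4/1.25) = 0.8383 / 2.5741 = 0.3257
c = 16 / 1.25^0.3257 = 16 / 1.075 = 14.88
A = (18/14.88)^(1/0.3257) ⇒ ln A = ln(1.21)/0.3257 = 0.5848
A = e^0.5848 ≈ 1.795 square kilometres

1.79 square kilometres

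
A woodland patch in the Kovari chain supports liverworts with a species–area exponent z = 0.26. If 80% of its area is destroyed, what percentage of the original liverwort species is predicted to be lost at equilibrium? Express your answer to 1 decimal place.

34.2%

S_new/S_old = (A_new/A_old)^z = 0.2^0.26
= exp(0.26 × ln 0.2) = exp(0.26 × -1.6094) = exp(-0.4185) ≈ 0.6581
Fraction lost = 1 − 0.6581 = 0.3419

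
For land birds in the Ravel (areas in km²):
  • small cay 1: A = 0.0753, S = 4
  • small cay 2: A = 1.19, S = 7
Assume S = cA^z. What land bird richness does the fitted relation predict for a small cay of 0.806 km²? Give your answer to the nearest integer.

z = ln(7/4) / ln(1.19/0.0753) = 0.5596 / 2.7602 = 0.2027
c = 4 / 0.0753^0.2027 = 4 / 0.5919 = 6.757
S₃ = 6.757 × 0.806^0.2027 = 6.757 × 0.9572 ≈ 6.468

6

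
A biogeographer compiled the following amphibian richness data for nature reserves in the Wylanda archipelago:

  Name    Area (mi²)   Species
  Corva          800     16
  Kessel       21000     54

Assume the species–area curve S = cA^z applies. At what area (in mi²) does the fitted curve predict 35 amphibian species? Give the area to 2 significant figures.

6600 mi²

z = ln(54/16) / ln(21000/800) = 1.2164 / 3.2677 = 0.3723
c = 16 / 800^0.3723 = 16 / 12.04 = 1.329
A = (35/1.329)^(1/0.3723) ⇒ ln A = ln(26.34)/0.3723 = 8.7874
A = e^8.7874 ≈ 6551 mi²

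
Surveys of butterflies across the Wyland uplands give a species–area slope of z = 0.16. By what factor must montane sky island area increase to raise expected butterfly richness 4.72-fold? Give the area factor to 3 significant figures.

16300

(A₂/A₁)^0.16 = 4.72, so A₂/A₁ = 4.72^(1/0.16) = 4.72^6.25
ln(A₂/A₁) = ln 4.72 / 0.16 = 1.5518 / 0.16 = 9.6988
A₂/A₁ = e^9.6988 ≈ 16298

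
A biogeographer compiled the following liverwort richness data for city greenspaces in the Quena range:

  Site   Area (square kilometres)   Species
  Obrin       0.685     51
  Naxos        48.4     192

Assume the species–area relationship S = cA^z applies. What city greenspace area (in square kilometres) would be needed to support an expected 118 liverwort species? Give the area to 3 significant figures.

z = ln(192/51) / ln(48.4/0.685) = 1.3257 / 4.2578 = 0.3113
c = 51 / 0.685^0.3113 = 51 / 0.8889 = 57.38
A = (118/57.38)^(1/0.3113) ⇒ ln A = ln(2.057)/0.3113 = 2.3159
A = e^2.3159 ≈ 10.13 square kilometres

10.1 square kilometres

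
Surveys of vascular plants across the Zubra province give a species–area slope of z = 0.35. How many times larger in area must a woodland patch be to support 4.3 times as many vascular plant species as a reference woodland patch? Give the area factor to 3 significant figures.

(A₂/A₁)^0.35 = 4.3, so A₂/A₁ = 4.3^(1/0.35) = 4.3^2.857
ln(A₂/A₁) = ln 4.3 / 0.35 = 1.4586 / 0.35 = 4.1675
A₂/A₁ = e^4.1675 ≈ 64.55

64.6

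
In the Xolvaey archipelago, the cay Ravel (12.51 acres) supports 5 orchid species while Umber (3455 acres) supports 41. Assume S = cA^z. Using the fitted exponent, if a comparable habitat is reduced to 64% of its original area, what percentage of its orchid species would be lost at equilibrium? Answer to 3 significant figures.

15.4%

z = ln(41/5) / ln(3455/12.51) = 2.1041 / 5.6210 = 0.3743
S_new/S_old = (A_new/A_old)^z = 0.64^0.3743 = exp(0.3743 × -0.4463) = 0.8461
Fraction lost = 1 − 0.8461 = 0.1539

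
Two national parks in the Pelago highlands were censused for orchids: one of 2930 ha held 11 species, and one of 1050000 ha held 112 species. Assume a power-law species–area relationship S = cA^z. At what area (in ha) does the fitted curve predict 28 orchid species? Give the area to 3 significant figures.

z = ln(112/11) / ln(1050000/2930) = 2.3206 / 5.8815 = 0.3946
c = 11 / 2930^0.3946 = 11 / 23.33 = 0.4715
A = (28/0.4715)^(1/0.3946) ⇒ ln A = ln(59.38)/0.3946 = 10.3508
A = e^10.3508 ≈ 31281 ha

31300 ha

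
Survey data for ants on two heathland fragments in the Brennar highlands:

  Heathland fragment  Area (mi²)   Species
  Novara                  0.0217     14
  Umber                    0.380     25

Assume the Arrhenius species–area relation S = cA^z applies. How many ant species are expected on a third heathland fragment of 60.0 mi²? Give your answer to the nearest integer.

z = ln(25/14) / ln(0.38/0.0217) = 0.5798 / 2.8629 = 0.2025
c = 14 / 0.0217^0.2025 = 14 / 0.4603 = 30.41
S₃ = 30.41 × 60^0.2025 = 30.41 × 2.292 ≈ 69.69

70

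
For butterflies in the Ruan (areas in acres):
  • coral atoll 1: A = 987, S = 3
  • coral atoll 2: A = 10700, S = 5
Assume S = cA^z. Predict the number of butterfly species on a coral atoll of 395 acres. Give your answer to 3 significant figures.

z = ln(5/3) / ln(10700/987) = 0.5108 / 2.3833 = 0.2143
c = 3 / 987^0.2143 = 3 / 4.383 = 0.6844
S₃ = 0.6844 × 395^0.2143 = 0.6844 × 3.602 ≈ 2.465

2.47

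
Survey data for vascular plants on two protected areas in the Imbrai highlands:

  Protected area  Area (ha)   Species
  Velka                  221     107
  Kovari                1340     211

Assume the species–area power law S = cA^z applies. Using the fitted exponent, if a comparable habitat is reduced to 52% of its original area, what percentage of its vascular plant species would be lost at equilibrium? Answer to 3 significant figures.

z = ln(211/107) / ln(1340/221) = 0.6790 / 1.8023 = 0.3768
S_new/S_old = (A_new/A_old)^z = 0.52^0.3768 = exp(0.3768 × -0.6539) = 0.7816
Fraction lost = 1 − 0.7816 = 0.2184

21.8%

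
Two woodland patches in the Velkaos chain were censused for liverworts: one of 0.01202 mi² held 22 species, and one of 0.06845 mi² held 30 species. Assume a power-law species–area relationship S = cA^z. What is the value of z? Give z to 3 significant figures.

0.178

Taking logs: ln S = ln c + z ln A, so z = (ln S₂ − ln S₁)/(ln A₂ − ln A₁).
z = ln(30/22) / ln(0.06845/0.01202) = ln(1.364) / ln(5.695) = 0.3102 / 1.7395 = 0.1783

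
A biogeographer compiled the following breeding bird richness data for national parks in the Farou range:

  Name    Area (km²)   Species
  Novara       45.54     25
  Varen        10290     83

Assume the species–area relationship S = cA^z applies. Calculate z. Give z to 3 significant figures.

Taking logs: ln S = ln c + z ln A, so z = (ln S₂ − ln S₁)/(ln A₂ − ln A₁).
z = ln(83/25) / ln(10290/45.54) = ln(3.32) / ln(226) = 1.2000 / 5.4203 = 0.2214

0.221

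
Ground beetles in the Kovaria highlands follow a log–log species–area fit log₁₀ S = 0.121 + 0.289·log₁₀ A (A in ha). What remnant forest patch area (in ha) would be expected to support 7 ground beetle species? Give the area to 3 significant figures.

320 ha

7 = 1.321 × A^0.289  ⇒  A^0.289 = 7/1.321 = 5.298
ln A = ln(5.298) / 0.289 = 1.6673 / 0.289 = 5.7692
A = e^5.7692 ≈ 320.3 ha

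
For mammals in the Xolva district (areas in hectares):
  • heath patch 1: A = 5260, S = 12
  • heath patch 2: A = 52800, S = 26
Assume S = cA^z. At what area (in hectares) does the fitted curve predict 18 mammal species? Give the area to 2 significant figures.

18000 hectares

z = ln(26/12) / ln(52800/5260) = 0.7732 / 2.3064 = 0.3352
c = 12 / 5260^0.3352 = 12 / 17.68 = 0.6788
A = (18/0.6788)^(1/0.3352) ⇒ ln A = ln(26.52)/0.3352 = 9.7774
A = e^9.7774 ≈ 17630 hectares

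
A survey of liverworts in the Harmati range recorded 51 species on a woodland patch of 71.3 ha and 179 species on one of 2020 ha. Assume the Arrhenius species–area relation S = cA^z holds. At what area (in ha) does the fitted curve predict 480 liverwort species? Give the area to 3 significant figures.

27900 ha

z = ln(179/51) / ln(2020/71.3) = 1.2556 / 3.3440 = 0.3755
c = 51 / 71.3^0.3755 = 51 / 4.963 = 10.28
A = (480/10.28)^(1/0.3755) ⇒ ln A = ln(46.71)/0.3755 = 10.2380
A = e^10.2380 ≈ 27944 ha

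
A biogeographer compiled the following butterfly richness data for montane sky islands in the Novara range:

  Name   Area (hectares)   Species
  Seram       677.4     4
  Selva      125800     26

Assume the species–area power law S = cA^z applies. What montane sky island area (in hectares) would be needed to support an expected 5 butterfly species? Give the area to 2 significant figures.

z = ln(26/4) / ln(125800/677.4) = 1.8718 / 5.2242 = 0.3583
c = 4 / 677.4^0.3583 = 4 / 10.33 = 0.3871
A = (5/0.3871)^(1/0.3583) ⇒ ln A = ln(12.92)/0.3583 = 7.1411
A = e^7.1411 ≈ 1263 hectares

1300 hectares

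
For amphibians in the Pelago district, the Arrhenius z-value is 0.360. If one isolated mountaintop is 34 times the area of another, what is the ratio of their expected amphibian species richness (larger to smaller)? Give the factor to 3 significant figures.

3.56

S₂/S₁ = (A₂/A₁)^z = 34^0.36
ln(S₂/S₁) = 0.36 × ln 34 = 0.36 × 3.5264 = 1.2695
S₂/S₁ = e^1.2695 ≈ 3.559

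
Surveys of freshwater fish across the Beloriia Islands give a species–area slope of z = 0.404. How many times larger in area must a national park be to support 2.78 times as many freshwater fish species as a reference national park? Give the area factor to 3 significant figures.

12.6

(A₂/A₁)^0.404 = 2.78, so A₂/A₁ = 2.78^(1/0.404) = 2.78^2.475
ln(A₂/A₁) = ln 2.78 / 0.404 = 1.0225 / 0.404 = 2.5308
A₂/A₁ = e^2.5308 ≈ 12.56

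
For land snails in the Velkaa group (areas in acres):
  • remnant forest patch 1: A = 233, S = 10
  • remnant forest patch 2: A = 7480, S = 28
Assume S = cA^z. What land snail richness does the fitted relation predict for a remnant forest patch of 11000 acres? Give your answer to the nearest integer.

31

z = ln(28/10) / ln(7480/233) = 1.0296 / 3.4689 = 0.2968
c = 10 / 233^0.2968 = 10 / 5.043 = 1.983
S₃ = 1.983 × 11000^0.2968 = 1.983 × 15.83 ≈ 31.4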